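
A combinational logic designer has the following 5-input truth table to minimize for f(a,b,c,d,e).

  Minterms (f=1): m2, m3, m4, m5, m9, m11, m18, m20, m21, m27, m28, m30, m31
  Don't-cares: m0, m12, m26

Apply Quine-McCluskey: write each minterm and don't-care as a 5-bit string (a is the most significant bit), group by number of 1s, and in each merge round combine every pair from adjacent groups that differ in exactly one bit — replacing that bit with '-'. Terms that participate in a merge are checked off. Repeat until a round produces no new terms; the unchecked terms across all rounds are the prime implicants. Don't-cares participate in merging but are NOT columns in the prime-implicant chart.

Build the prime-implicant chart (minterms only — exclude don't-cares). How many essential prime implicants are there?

3

[col 0] 00000*, 00010*, 00011*, 00100*, 00101*, 01001*, 01011*, 01100*, 10010*, 10100*, 10101*, 11010*, 11011*, 11100*, 11110*, 11111*
[col 1] -0010, -0100*, -0101*, -1011, -1100*, 0-011, 0-100*, 00-00, 000-0, 0001-, 0010-*, 010-1, 1-010, 1-100*, 1010-*, 11-10*, 11-11*, 1101-*, 111-0, 1111-*
[col 2] --100, -010-, 11-1-
Prime implicants: --100, -0010, -010-, -1011, 0-011, 00-00, 000-0, 0001-, 010-1, 1-010, 11-1-, 111-0
PI chart (minterm → PIs covering it):
  2 | -0010,000-0,0001-
  3 | 0-011,0001-
  4 | --100,-010-,00-00
  5 | -010-  (sole → essential)
  9 | 010-1  (sole → essential)
  11 | -1011,0-011,010-1
  18 | -0010,1-010
  20 | --100,-010-
  21 | -010-  (sole → essential)
  27 | -1011,11-1-
  28 | --100,111-0
  30 | 11-1-,111-0
  31 | 11-1-  (sole → essential)
Essential prime implicants: -010-, 010-1, 11-1-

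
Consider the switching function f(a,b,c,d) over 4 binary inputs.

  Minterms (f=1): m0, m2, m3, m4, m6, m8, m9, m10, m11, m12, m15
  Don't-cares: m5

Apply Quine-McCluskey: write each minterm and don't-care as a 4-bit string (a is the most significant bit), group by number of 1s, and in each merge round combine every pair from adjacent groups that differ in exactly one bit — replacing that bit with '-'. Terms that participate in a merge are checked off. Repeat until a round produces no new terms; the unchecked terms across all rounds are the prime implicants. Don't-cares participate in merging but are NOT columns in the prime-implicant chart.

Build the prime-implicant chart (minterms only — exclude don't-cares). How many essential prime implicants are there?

Round 0: 0000✓ 0010✓ 0011✓ 0100✓ 0101✓ 0110✓ 1000✓ 1001✓ 1010✓ 1011✓ 1100✓ 1111✓
Round 1: -000✓ -010✓ -011✓ -100✓ 0-00✓ 0-10✓ 00-0✓ 001-✓ 01-0✓ 010- 1-00✓ 1-11 10-0✓ 10-1✓ 100-✓ 101-✓
Round 2: --00 -0-0 -01- 0--0 10--
PIs = {--00, -0-0, -01-, 0--0, 010-, 1-11, 10--}
Coverage chart:
  m0: --00,-0-0,0--0
  m2: -0-0,-01-,0--0
  m3: -01- ←essential
  m4: --00,0--0,010-
  m6: 0--0 ←essential
  m8: --00,-0-0,10--
  m9: 10-- ←essential
  m10: -0-0,-01-,10--
  m11: -01-,1-11,10--
  m12: --00 ←essential
  m15: 1-11 ←essential
Essential: --00, -01-, 0--0, 1-11, 10--

5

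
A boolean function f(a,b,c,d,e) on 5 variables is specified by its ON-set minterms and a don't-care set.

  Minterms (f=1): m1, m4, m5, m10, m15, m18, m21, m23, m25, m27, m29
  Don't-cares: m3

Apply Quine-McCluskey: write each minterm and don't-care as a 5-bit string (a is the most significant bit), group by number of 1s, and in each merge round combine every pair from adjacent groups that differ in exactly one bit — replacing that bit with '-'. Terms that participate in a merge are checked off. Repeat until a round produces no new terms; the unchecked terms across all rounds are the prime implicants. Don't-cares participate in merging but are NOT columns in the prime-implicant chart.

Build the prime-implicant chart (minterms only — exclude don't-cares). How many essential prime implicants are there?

Round 0: 00001✓ 00011✓ 00100✓ 00101✓ 01010 01111 10010 10101✓ 10111✓ 11001✓ 11011✓ 11101✓
Round 1: -0101 00-01 000-1 0010- 1-101 101-1 11-01 110-1
PIs = {-0101, 00-01, 000-1, 0010-, 01010, 01111, 1-101, 10010, 101-1, 11-01, 110-1}
Coverage chart:
  m1: 00-01,000-1
  m4: 0010- ←essential
  m5: -0101,00-01,0010-
  m10: 01010 ←essential
  m15: 01111 ←essential
  m18: 10010 ←essential
  m21: -0101,1-101,101-1
  m23: 101-1 ←essential
  m25: 11-01,110-1
  m27: 110-1 ←essential
  m29: 1-101,11-01
Essential: 0010-, 01010, 01111, 10010, 101-1, 110-1

6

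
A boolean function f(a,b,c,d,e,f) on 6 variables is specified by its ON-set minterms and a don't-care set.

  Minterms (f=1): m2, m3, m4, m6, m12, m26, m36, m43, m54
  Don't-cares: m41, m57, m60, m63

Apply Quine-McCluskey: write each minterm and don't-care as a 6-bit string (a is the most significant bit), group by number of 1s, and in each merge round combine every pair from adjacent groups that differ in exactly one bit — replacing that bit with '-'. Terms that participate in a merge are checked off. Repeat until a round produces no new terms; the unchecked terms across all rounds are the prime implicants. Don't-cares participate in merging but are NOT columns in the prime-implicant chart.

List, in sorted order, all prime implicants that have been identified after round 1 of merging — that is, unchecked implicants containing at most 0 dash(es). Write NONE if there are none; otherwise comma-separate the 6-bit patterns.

[col 0] 000010*, 000011*, 000100*, 000110*, 001100*, 011010, 100100*, 101001*, 101011*, 110110, 111001*, 111100, 111111
[col 1] -00100, 00-100, 000-10, 00001-, 0001-0, 1-1001, 1010-1
Prime implicants: -00100, 00-100, 000-10, 00001-, 0001-0, 011010, 1-1001, 1010-1, 110110, 111100, 111111

011010, 110110, 111100, 111111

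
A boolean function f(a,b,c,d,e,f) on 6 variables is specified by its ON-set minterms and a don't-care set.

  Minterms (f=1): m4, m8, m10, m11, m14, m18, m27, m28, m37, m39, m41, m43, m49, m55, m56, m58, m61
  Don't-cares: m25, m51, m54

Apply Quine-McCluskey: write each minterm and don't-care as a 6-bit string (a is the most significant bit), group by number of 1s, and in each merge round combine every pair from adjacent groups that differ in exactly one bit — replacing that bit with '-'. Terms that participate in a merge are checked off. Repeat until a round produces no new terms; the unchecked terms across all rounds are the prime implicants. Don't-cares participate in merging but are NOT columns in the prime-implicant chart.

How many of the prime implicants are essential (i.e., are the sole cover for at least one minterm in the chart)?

size-2^0 implicants → 000100  001000(✓)  001010(✓)  001011(✓)  001110(✓)  010010  011001(✓)  011011(✓)  011100  100101(✓)  100111(✓)  101001(✓)  101011(✓)  110001(✓)  110011(✓)  110110(✓)  110111(✓)  111000(✓)  111010(✓)  111101
size-2^1 implicants → -01011  0-1011  001-10  0010-0  00101-  0110-1  1-0111  1001-1  1010-1  110-11  1100-1  11011-  1110-0
Unchecked terms (primes): -01011, 0-1011, 000100, 001-10, 0010-0, 00101-, 010010, 0110-1, 011100, 1-0111, 1001-1, 1010-1, 110-11, 1100-1, 11011-, 1110-0, 111101
Minterm coverage:
  m4 ⊆ 000100 [E]
  m8 ⊆ 0010-0 [E]
  m10 ⊆ 001-10,0010-0,00101-
  m11 ⊆ -01011,0-1011,00101-
  m14 ⊆ 001-10 [E]
  m18 ⊆ 010010 [E]
  m27 ⊆ 0-1011,0110-1
  m28 ⊆ 011100 [E]
  m37 ⊆ 1001-1 [E]
  m39 ⊆ 1-0111,1001-1
  m41 ⊆ 1010-1 [E]
  m43 ⊆ -01011,1010-1
  m49 ⊆ 1100-1 [E]
  m55 ⊆ 1-0111,110-11,11011-
  m56 ⊆ 1110-0 [E]
  m58 ⊆ 1110-0 [E]
  m61 ⊆ 111101 [E]
E = {000100, 001-10, 0010-0, 010010, 011100, 1001-1, 1010-1, 1100-1, 1110-0, 111101}

10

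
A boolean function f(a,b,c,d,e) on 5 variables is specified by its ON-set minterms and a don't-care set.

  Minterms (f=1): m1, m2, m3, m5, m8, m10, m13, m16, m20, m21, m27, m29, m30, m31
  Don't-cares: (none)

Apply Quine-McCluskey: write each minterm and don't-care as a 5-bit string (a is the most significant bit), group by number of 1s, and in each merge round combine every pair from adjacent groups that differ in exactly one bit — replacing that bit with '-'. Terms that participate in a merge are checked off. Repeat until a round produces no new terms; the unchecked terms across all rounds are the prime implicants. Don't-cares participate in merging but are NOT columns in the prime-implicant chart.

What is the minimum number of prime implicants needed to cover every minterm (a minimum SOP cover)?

7

Round 0: 00001✓ 00010✓ 00011✓ 00101✓ 01000✓ 01010✓ 01101✓ 10000✓ 10100✓ 10101✓ 11011✓ 11101✓ 11110✓ 11111✓
Round 1: -0101✓ -1101✓ 0-010 0-101✓ 00-01 000-1 0001- 010-0 1-101✓ 10-00 1010- 11-11 111-1 1111-
Round 2: --101
PIs = {--101, 0-010, 00-01, 000-1, 0001-, 010-0, 10-00, 1010-, 11-11, 111-1, 1111-}
Coverage chart:
  m1: 00-01,000-1
  m2: 0-010,0001-
  m3: 000-1,0001-
  m5: --101,00-01
  m8: 010-0 ←essential
  m10: 0-010,010-0
  m13: --101 ←essential
  m16: 10-00 ←essential
  m20: 10-00,1010-
  m21: --101,1010-
  m27: 11-11 ←essential
  m29: --101,111-1
  m30: 1111- ←essential
  m31: 11-11,111-1,1111-
Essential: --101, 010-0, 10-00, 11-11, 1111-
Petrick residual → 0-010, 000-1
Min cover (7 terms): cd'e + a'c'de' + a'b'c'e + a'bc'e' + ab'd'e' + abde + abcd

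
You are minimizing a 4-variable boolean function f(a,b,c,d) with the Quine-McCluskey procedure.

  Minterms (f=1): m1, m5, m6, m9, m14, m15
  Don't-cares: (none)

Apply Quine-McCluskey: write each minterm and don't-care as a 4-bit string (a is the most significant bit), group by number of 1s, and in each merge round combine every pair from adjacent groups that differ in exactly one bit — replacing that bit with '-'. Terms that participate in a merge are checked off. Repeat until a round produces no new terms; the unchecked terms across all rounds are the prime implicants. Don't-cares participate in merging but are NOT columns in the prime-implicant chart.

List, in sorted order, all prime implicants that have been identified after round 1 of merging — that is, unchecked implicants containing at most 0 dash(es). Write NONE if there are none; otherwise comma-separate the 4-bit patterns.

NONE

size-2^0 implicants → 0001(✓)  0101(✓)  0110(✓)  1001(✓)  1110(✓)  1111(✓)
size-2^1 implicants → -001  -110  0-01  111-
Unchecked terms (primes): -001, -110, 0-01, 111-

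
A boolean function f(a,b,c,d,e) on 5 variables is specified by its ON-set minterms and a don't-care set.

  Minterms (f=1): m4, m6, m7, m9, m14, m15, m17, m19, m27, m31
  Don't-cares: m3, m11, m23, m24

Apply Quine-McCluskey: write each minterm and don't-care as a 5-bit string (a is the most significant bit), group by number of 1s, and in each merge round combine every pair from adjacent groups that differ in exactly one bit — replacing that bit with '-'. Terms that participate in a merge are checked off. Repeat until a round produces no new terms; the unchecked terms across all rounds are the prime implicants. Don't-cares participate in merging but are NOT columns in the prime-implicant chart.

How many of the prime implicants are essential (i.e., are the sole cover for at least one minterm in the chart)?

5

[col 0] 00011*, 00100*, 00110*, 00111*, 01001*, 01011*, 01110*, 01111*, 10001*, 10011*, 10111*, 11000, 11011*, 11111*
[col 1] -0011*, -0111*, -1011*, -1111*, 0-011*, 0-110*, 0-111*, 00-11*, 001-0, 0011-*, 01-11*, 010-1, 0111-*, 1-011*, 1-111*, 10-11*, 100-1, 11-11*
[col 2] --011*, --111*, -0-11*, -1-11*, 0--11*, 0-11-, 1--11*
[col 3] ---11
Prime implicants: ---11, 0-11-, 001-0, 010-1, 100-1, 11000
PI chart (minterm → PIs covering it):
  4 | 001-0  (sole → essential)
  6 | 0-11-,001-0
  7 | ---11,0-11-
  9 | 010-1  (sole → essential)
  14 | 0-11-  (sole → essential)
  15 | ---11,0-11-
  17 | 100-1  (sole → essential)
  19 | ---11,100-1
  27 | ---11  (sole → essential)
  31 | ---11  (sole → essential)
Essential prime implicants: ---11, 0-11-, 001-0, 010-1, 100-1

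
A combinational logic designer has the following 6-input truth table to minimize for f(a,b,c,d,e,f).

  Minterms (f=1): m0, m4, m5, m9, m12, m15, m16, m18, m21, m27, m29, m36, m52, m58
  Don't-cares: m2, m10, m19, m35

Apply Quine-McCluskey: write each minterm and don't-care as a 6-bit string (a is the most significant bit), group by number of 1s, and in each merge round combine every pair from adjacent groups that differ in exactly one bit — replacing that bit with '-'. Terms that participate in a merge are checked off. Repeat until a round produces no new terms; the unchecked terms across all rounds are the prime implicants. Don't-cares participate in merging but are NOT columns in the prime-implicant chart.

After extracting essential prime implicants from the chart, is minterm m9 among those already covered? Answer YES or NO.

YES

[col 0] 000000*, 000010*, 000100*, 000101*, 001001, 001010*, 001100*, 001111, 010000*, 010010*, 010011*, 010101*, 011011*, 011101*, 100011, 100100*, 110100*, 111010
[col 1] -00100, 0-0000*, 0-0010*, 0-0101, 00-010, 00-100, 000-00, 0000-0*, 00010-, 01-011, 01-101, 0100-0*, 01001-, 1-0100
[col 2] 0-00-0
Prime implicants: -00100, 0-00-0, 0-0101, 00-010, 00-100, 000-00, 00010-, 001001, 001111, 01-011, 01-101, 01001-, 1-0100, 100011, 111010
PI chart (minterm → PIs covering it):
  0 | 0-00-0,000-00
  4 | -00100,00-100,000-00,00010-
  5 | 0-0101,00010-
  9 | 001001  (sole → essential)
  12 | 00-100  (sole → essential)
  15 | 001111  (sole → essential)
  16 | 0-00-0  (sole → essential)
  18 | 0-00-0,01001-
  21 | 0-0101,01-101
  27 | 01-011  (sole → essential)
  29 | 01-101  (sole → essential)
  36 | -00100,1-0100
  52 | 1-0100  (sole → essential)
  58 | 111010  (sole → essential)
Essential prime implicants: 0-00-0, 00-100, 001001, 001111, 01-011, 01-101, 1-0100, 111010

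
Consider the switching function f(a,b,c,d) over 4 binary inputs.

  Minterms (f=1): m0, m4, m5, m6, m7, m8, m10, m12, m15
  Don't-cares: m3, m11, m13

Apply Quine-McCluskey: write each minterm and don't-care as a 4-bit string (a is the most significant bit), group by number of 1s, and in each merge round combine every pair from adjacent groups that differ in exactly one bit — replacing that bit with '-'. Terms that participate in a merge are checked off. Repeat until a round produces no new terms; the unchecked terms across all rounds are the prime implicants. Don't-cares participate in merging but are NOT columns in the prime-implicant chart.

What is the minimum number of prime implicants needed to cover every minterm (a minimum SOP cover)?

Round 0: 0000✓ 0011✓ 0100✓ 0101✓ 0110✓ 0111✓ 1000✓ 1010✓ 1011✓ 1100✓ 1101✓ 1111✓
Round 1: -000✓ -011✓ -100✓ -101✓ -111✓ 0-00✓ 0-11✓ 01-0✓ 01-1✓ 010-✓ 011-✓ 1-00✓ 1-11✓ 10-0 101- 11-1✓ 110-✓
Round 2: --00 --11 -1-1 -10- 01--
PIs = {--00, --11, -1-1, -10-, 01--, 10-0, 101-}
Coverage chart:
  m0: --00 ←essential
  m4: --00,-10-,01--
  m5: -1-1,-10-,01--
  m6: 01-- ←essential
  m7: --11,-1-1,01--
  m8: --00,10-0
  m10: 10-0,101-
  m12: --00,-10-
  m15: --11,-1-1
Essential: --00, 01--
Petrick residual → --11, 10-0
Min cover (4 terms): c'd' + cd + a'b + ab'd'

4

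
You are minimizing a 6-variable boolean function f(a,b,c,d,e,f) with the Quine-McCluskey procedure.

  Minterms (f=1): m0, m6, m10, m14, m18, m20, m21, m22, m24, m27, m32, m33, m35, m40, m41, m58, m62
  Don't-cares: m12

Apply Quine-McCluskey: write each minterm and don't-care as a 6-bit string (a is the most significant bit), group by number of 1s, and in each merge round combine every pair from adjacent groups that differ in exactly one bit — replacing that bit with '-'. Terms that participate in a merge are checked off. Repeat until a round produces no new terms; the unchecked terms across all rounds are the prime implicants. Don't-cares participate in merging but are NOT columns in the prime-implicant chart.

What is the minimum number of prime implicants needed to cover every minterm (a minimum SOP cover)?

10

[col 0] 000000*, 000110*, 001010*, 001100*, 001110*, 010010*, 010100*, 010101*, 010110*, 011000, 011011, 100000*, 100001*, 100011*, 101000*, 101001*, 111010*, 111110*
[col 1] -00000, 0-0110, 00-110, 001-10, 0011-0, 010-10, 0101-0, 01010-, 10-000*, 10-001*, 1000-1, 10000-*, 10100-*, 111-10
[col 2] 10-00-
Prime implicants: -00000, 0-0110, 00-110, 001-10, 0011-0, 010-10, 0101-0, 01010-, 011000, 011011, 10-00-, 1000-1, 111-10
PI chart (minterm → PIs covering it):
  0 | -00000  (sole → essential)
  6 | 0-0110,00-110
  10 | 001-10  (sole → essential)
  14 | 00-110,001-10,0011-0
  18 | 010-10  (sole → essential)
  20 | 0101-0,01010-
  21 | 01010-  (sole → essential)
  22 | 0-0110,010-10,0101-0
  24 | 011000  (sole → essential)
  27 | 011011  (sole → essential)
  32 | -00000,10-00-
  33 | 10-00-,1000-1
  35 | 1000-1  (sole → essential)
  40 | 10-00-  (sole → essential)
  41 | 10-00-  (sole → essential)
  58 | 111-10  (sole → essential)
  62 | 111-10  (sole → essential)
Essential prime implicants: -00000, 001-10, 010-10, 01010-, 011000, 011011, 10-00-, 1000-1, 111-10
Petrick residual → 0-0110
Minimum SOP uses 10 PIs: b'c'd'e'f' + a'c'def' + a'b'cef' + a'bc'ef' + a'bc'de' + a'bcd'e'f' + a'bcd'ef + ab'd'e' + ab'c'd'f + abcef'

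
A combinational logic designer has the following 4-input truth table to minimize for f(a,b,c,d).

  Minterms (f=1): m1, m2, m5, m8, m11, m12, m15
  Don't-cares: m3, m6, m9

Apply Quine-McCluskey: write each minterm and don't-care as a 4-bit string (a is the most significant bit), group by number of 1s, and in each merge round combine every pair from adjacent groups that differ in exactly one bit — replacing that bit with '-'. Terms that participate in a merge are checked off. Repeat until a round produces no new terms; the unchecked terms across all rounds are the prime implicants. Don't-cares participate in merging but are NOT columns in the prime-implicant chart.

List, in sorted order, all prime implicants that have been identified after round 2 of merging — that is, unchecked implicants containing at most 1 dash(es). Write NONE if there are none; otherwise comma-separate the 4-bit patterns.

0-01, 0-10, 001-, 1-00, 1-11, 100-

size-2^0 implicants → 0001(✓)  0010(✓)  0011(✓)  0101(✓)  0110(✓)  1000(✓)  1001(✓)  1011(✓)  1100(✓)  1111(✓)
size-2^1 implicants → -001(✓)  -011(✓)  0-01  0-10  00-1(✓)  001-  1-00  1-11  10-1(✓)  100-
size-2^2 implicants → -0-1
Unchecked terms (primes): -0-1, 0-01, 0-10, 001-, 1-00, 1-11, 100-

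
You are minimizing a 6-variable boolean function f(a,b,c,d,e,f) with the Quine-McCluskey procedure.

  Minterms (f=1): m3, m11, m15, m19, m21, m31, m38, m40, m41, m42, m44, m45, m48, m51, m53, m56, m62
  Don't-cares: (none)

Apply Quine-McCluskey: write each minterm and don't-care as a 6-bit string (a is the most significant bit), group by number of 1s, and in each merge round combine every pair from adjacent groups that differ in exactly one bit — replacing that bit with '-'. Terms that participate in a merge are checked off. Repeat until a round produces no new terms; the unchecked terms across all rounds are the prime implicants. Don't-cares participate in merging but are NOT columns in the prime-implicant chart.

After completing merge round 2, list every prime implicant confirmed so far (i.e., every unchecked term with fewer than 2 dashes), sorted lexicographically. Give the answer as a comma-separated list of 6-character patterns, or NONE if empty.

-10011, -10101, 0-0011, 0-1111, 00-011, 001-11, 1-1000, 100110, 1010-0, 11-000, 111110

size-2^0 implicants → 000011(✓)  001011(✓)  001111(✓)  010011(✓)  010101(✓)  011111(✓)  100110  101000(✓)  101001(✓)  101010(✓)  101100(✓)  101101(✓)  110000(✓)  110011(✓)  110101(✓)  111000(✓)  111110
size-2^1 implicants → -10011  -10101  0-0011  0-1111  00-011  001-11  1-1000  101-00(✓)  101-01(✓)  1010-0  10100-(✓)  10110-(✓)  11-000
size-2^2 implicants → 101-0-
Unchecked terms (primes): -10011, -10101, 0-0011, 0-1111, 00-011, 001-11, 1-1000, 100110, 101-0-, 1010-0, 11-000, 111110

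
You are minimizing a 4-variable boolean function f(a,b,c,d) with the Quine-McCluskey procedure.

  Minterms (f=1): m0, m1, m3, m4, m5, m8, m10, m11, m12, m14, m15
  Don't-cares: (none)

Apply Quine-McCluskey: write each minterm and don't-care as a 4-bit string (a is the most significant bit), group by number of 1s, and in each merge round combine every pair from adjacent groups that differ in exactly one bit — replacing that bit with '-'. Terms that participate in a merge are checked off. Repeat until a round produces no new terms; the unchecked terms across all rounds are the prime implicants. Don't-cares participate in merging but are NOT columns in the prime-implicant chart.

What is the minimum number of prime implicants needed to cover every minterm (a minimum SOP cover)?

4

[col 0] 0000*, 0001*, 0011*, 0100*, 0101*, 1000*, 1010*, 1011*, 1100*, 1110*, 1111*
[col 1] -000*, -011, -100*, 0-00*, 0-01*, 00-1, 000-*, 010-*, 1-00*, 1-10*, 1-11*, 10-0*, 101-*, 11-0*, 111-*
[col 2] --00, 0-0-, 1--0, 1-1-
Prime implicants: --00, -011, 0-0-, 00-1, 1--0, 1-1-
PI chart (minterm → PIs covering it):
  0 | --00,0-0-
  1 | 0-0-,00-1
  3 | -011,00-1
  4 | --00,0-0-
  5 | 0-0-  (sole → essential)
  8 | --00,1--0
  10 | 1--0,1-1-
  11 | -011,1-1-
  12 | --00,1--0
  14 | 1--0,1-1-
  15 | 1-1-  (sole → essential)
Essential prime implicants: 0-0-, 1-1-
Petrick residual → --00, -011
Minimum SOP uses 4 PIs: c'd' + b'cd + a'c' + ac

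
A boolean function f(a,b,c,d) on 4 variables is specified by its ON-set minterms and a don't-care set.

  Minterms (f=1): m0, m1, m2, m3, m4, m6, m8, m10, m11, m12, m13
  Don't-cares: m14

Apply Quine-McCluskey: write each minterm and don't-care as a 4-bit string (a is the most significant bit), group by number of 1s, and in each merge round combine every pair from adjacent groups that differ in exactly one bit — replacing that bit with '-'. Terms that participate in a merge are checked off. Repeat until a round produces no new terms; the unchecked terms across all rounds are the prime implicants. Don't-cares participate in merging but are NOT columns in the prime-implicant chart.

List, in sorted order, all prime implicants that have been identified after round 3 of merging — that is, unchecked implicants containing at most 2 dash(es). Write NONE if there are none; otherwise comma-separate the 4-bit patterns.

-01-, 00--, 110-

size-2^0 implicants → 0000(✓)  0001(✓)  0010(✓)  0011(✓)  0100(✓)  0110(✓)  1000(✓)  1010(✓)  1011(✓)  1100(✓)  1101(✓)  1110(✓)
size-2^1 implicants → -000(✓)  -010(✓)  -011(✓)  -100(✓)  -110(✓)  0-00(✓)  0-10(✓)  00-0(✓)  00-1(✓)  000-(✓)  001-(✓)  01-0(✓)  1-00(✓)  1-10(✓)  10-0(✓)  101-(✓)  11-0(✓)  110-
size-2^2 implicants → --00(✓)  --10(✓)  -0-0(✓)  -01-  -1-0(✓)  0--0(✓)  00--  1--0(✓)
size-2^3 implicants → ---0
Unchecked terms (primes): ---0, -01-, 00--, 110-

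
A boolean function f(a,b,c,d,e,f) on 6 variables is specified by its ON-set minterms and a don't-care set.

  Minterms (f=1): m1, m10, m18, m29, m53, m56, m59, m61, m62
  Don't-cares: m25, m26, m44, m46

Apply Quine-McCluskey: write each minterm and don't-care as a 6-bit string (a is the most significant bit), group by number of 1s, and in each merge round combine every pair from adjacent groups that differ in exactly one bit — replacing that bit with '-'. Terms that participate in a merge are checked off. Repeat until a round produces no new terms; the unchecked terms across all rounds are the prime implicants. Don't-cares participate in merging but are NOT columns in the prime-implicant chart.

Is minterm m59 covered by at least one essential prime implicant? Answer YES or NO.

[col 0] 000001, 001010*, 010010*, 011001*, 011010*, 011101*, 101100*, 101110*, 110101*, 111000, 111011, 111101*, 111110*
[col 1] -11101, 0-1010, 01-010, 011-01, 1-1110, 1011-0, 11-101
Prime implicants: -11101, 0-1010, 000001, 01-010, 011-01, 1-1110, 1011-0, 11-101, 111000, 111011
PI chart (minterm → PIs covering it):
  1 | 000001  (sole → essential)
  10 | 0-1010  (sole → essential)
  18 | 01-010  (sole → essential)
  29 | -11101,011-01
  53 | 11-101  (sole → essential)
  56 | 111000  (sole → essential)
  59 | 111011  (sole → essential)
  61 | -11101,11-101
  62 | 1-1110  (sole → essential)
Essential prime implicants: 0-1010, 000001, 01-010, 1-1110, 11-101, 111000, 111011

YES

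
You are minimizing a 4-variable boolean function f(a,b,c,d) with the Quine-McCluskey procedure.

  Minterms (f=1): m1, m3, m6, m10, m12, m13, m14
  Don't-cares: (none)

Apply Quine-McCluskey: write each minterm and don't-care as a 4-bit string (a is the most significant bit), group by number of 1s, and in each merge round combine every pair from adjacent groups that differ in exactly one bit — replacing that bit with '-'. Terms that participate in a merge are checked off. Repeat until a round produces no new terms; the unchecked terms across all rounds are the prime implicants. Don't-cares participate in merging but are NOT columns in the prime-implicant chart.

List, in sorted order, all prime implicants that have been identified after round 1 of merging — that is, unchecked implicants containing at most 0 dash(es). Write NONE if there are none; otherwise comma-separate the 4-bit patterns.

[col 0] 0001*, 0011*, 0110*, 1010*, 1100*, 1101*, 1110*
[col 1] -110, 00-1, 1-10, 11-0, 110-
Prime implicants: -110, 00-1, 1-10, 11-0, 110-

NONE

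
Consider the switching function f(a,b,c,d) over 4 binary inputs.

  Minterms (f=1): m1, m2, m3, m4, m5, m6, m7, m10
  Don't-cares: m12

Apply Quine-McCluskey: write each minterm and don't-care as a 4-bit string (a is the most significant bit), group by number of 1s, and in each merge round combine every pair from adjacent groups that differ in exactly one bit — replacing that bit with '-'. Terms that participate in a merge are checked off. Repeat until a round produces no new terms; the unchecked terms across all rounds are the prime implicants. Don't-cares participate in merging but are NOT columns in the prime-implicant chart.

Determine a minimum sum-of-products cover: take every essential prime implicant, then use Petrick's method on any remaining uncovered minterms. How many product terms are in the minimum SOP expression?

Round 0: 0001✓ 0010✓ 0011✓ 0100✓ 0101✓ 0110✓ 0111✓ 1010✓ 1100✓
Round 1: -010 -100 0-01✓ 0-10✓ 0-11✓ 00-1✓ 001-✓ 01-0✓ 01-1✓ 010-✓ 011-✓
Round 2: 0--1 0-1- 01--
PIs = {-010, -100, 0--1, 0-1-, 01--}
Coverage chart:
  m1: 0--1 ←essential
  m2: -010,0-1-
  m3: 0--1,0-1-
  m4: -100,01--
  m5: 0--1,01--
  m6: 0-1-,01--
  m7: 0--1,0-1-,01--
  m10: -010 ←essential
Essential: -010, 0--1
Petrick residual → 01--
Min cover (3 terms): b'cd' + a'd + a'b

3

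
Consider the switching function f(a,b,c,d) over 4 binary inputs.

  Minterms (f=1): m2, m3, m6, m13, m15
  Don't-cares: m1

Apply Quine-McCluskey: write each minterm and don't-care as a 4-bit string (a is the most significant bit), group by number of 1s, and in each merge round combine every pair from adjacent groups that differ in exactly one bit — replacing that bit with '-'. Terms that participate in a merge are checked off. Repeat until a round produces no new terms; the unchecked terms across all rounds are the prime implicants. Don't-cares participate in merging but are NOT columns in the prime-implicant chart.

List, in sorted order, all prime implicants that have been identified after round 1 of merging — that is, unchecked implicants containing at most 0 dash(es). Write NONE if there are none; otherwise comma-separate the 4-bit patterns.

size-2^0 implicants → 0001(✓)  0010(✓)  0011(✓)  0110(✓)  1101(✓)  1111(✓)
size-2^1 implicants → 0-10  00-1  001-  11-1
Unchecked terms (primes): 0-10, 00-1, 001-, 11-1

NONE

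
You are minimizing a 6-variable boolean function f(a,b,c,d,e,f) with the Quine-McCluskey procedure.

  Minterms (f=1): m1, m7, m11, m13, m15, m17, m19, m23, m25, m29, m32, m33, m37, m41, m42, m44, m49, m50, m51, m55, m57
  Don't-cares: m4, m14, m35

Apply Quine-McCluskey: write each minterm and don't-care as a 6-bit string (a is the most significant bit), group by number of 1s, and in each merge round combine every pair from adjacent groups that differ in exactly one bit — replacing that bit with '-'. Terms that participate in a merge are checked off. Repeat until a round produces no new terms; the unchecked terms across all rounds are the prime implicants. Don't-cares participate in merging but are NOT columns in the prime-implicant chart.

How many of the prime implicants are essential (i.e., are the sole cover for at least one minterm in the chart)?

size-2^0 implicants → 000001(✓)  000100  000111(✓)  001011(✓)  001101(✓)  001110(✓)  001111(✓)  010001(✓)  010011(✓)  010111(✓)  011001(✓)  011101(✓)  100000(✓)  100001(✓)  100011(✓)  100101(✓)  101001(✓)  101010  101100  110001(✓)  110010(✓)  110011(✓)  110111(✓)  111001(✓)
size-2^1 implicants → -00001(✓)  -10001(✓)  -10011(✓)  -10111(✓)  -11001(✓)  0-0001(✓)  0-0111  0-1101  00-111  001-11  0011-1  00111-  01-001(✓)  010-11(✓)  0100-1(✓)  011-01  1-0001(✓)  1-0011(✓)  1-1001(✓)  10-001(✓)  100-01  1000-1(✓)  10000-  11-001(✓)  110-11(✓)  1100-1(✓)  11001-
size-2^2 implicants → --0001  -1-001  -10-11  -100-1  1--001  1-00-1
Unchecked terms (primes): --0001, -1-001, -10-11, -100-1, 0-0111, 0-1101, 00-111, 000100, 001-11, 0011-1, 00111-, 011-01, 1--001, 1-00-1, 100-01, 10000-, 101010, 101100, 11001-
Minterm coverage:
  m1 ⊆ --0001 [E]
  m7 ⊆ 0-0111,00-111
  m11 ⊆ 001-11 [E]
  m13 ⊆ 0-1101,0011-1
  m15 ⊆ 00-111,001-11,0011-1,00111-
  m17 ⊆ --0001,-1-001,-100-1
  m19 ⊆ -10-11,-100-1
  m23 ⊆ -10-11,0-0111
  m25 ⊆ -1-001,011-01
  m29 ⊆ 0-1101,011-01
  m32 ⊆ 10000- [E]
  m33 ⊆ --0001,1--001,1-00-1,100-01,10000-
  m37 ⊆ 100-01 [E]
  m41 ⊆ 1--001 [E]
  m42 ⊆ 101010 [E]
  m44 ⊆ 101100 [E]
  m49 ⊆ --0001,-1-001,-100-1,1--001,1-00-1
  m50 ⊆ 11001- [E]
  m51 ⊆ -10-11,-100-1,1-00-1,11001-
  m55 ⊆ -10-11 [E]
  m57 ⊆ -1-001,1--001
E = {--0001, -10-11, 001-11, 1--001, 100-01, 10000-, 101010, 101100, 11001-}

9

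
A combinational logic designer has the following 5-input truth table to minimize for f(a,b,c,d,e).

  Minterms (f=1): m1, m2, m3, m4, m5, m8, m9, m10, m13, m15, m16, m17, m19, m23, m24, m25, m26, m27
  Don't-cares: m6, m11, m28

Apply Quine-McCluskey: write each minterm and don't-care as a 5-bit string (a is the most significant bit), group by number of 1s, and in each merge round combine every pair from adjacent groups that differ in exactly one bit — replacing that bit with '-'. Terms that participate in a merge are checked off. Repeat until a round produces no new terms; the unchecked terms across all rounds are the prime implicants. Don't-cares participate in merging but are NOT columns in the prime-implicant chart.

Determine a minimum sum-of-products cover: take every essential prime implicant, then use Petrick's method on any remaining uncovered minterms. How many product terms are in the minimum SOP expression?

7

Round 0: 00001✓ 00010✓ 00011✓ 00100✓ 00101✓ 00110✓ 01000✓ 01001✓ 01010✓ 01011✓ 01101✓ 01111✓ 10000✓ 10001✓ 10011✓ 10111✓ 11000✓ 11001✓ 11010✓ 11011✓ 11100✓
Round 1: -0001✓ -0011✓ -1000✓ -1001✓ -1010✓ -1011✓ 0-001✓ 0-010✓ 0-011✓ 0-101✓ 00-01✓ 00-10 000-1✓ 0001-✓ 001-0 0010- 01-01✓ 01-11✓ 010-0✓ 010-1✓ 0100-✓ 0101-✓ 011-1✓ 1-000✓ 1-001✓ 1-011✓ 10-11 100-1✓ 1000-✓ 11-00 110-0✓ 110-1✓ 1100-✓ 1101-✓
Round 2: --001✓ --011✓ -00-1✓ -10-0✓ -10-1✓ -100-✓ -101-✓ 0--01 0-0-1✓ 0-01- 01--1 010--✓ 1-0-1✓ 1-00- 110--✓
Round 3: --0-1 -10--
PIs = {--0-1, -10--, 0--01, 0-01-, 00-10, 001-0, 0010-, 01--1, 1-00-, 10-11, 11-00}
Coverage chart:
  m1: --0-1,0--01
  m2: 0-01-,00-10
  m3: --0-1,0-01-
  m4: 001-0,0010-
  m5: 0--01,0010-
  m8: -10-- ←essential
  m9: --0-1,-10--,0--01,01--1
  m10: -10--,0-01-
  m13: 0--01,01--1
  m15: 01--1 ←essential
  m16: 1-00- ←essential
  m17: --0-1,1-00-
  m19: --0-1,10-11
  m23: 10-11 ←essential
  m24: -10--,1-00-,11-00
  m25: --0-1,-10--,1-00-
  m26: -10-- ←essential
  m27: --0-1,-10--
Essential: -10--, 01--1, 1-00-, 10-11
Petrick residual → --0-1, 0-01-, 0010-
Min cover (7 terms): c'e + bc' + a'c'd + a'b'cd' + a'be + ac'd' + ab'de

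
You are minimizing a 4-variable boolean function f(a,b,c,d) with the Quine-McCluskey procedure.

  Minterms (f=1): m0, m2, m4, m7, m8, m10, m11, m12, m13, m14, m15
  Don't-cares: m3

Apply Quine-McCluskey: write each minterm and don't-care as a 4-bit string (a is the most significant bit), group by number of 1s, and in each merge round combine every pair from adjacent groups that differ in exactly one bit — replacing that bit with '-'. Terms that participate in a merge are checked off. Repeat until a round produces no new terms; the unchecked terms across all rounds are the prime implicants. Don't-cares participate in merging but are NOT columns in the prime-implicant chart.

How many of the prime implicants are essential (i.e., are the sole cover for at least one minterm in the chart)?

Round 0: 0000✓ 0010✓ 0011✓ 0100✓ 0111✓ 1000✓ 1010✓ 1011✓ 1100✓ 1101✓ 1110✓ 1111✓
Round 1: -000✓ -010✓ -011✓ -100✓ -111✓ 0-00✓ 0-11✓ 00-0✓ 001-✓ 1-00✓ 1-10✓ 1-11✓ 10-0✓ 101-✓ 11-0✓ 11-1✓ 110-✓ 111-✓
Round 2: --00 --11 -0-0 -01- 1--0 1-1- 11--
PIs = {--00, --11, -0-0, -01-, 1--0, 1-1-, 11--}
Coverage chart:
  m0: --00,-0-0
  m2: -0-0,-01-
  m4: --00 ←essential
  m7: --11 ←essential
  m8: --00,-0-0,1--0
  m10: -0-0,-01-,1--0,1-1-
  m11: --11,-01-,1-1-
  m12: --00,1--0,11--
  m13: 11-- ←essential
  m14: 1--0,1-1-,11--
  m15: --11,1-1-,11--
Essential: --00, --11, 11--

3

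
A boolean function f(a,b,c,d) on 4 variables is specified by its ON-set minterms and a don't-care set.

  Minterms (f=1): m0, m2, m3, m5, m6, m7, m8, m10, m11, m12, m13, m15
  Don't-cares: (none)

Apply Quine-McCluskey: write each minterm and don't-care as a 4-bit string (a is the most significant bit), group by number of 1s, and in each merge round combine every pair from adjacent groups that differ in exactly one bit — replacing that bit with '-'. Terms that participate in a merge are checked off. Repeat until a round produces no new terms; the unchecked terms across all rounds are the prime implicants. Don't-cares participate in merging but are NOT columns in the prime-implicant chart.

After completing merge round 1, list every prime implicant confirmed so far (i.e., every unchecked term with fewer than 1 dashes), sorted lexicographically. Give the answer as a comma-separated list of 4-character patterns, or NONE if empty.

NONE

Round 0: 0000✓ 0010✓ 0011✓ 0101✓ 0110✓ 0111✓ 1000✓ 1010✓ 1011✓ 1100✓ 1101✓ 1111✓
Round 1: -000✓ -010✓ -011✓ -101✓ -111✓ 0-10✓ 0-11✓ 00-0✓ 001-✓ 01-1✓ 011-✓ 1-00 1-11✓ 10-0✓ 101-✓ 11-1✓ 110-
Round 2: --11 -0-0 -01- -1-1 0-1-
PIs = {--11, -0-0, -01-, -1-1, 0-1-, 1-00, 110-}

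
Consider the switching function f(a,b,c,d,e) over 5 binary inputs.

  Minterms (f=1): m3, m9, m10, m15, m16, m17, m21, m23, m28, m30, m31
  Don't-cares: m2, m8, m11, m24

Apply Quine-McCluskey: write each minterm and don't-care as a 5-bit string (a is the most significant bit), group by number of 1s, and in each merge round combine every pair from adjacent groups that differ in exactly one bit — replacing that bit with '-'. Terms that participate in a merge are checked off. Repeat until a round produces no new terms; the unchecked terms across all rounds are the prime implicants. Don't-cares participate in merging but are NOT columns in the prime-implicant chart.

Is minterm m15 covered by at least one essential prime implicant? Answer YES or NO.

NO

Round 0: 00010✓ 00011✓ 01000✓ 01001✓ 01010✓ 01011✓ 01111✓ 10000✓ 10001✓ 10101✓ 10111✓ 11000✓ 11100✓ 11110✓ 11111✓
Round 1: -1000 -1111 0-010✓ 0-011✓ 0001-✓ 01-11 010-0✓ 010-1✓ 0100-✓ 0101-✓ 1-000 1-111 10-01 1000- 101-1 11-00 111-0 1111-
Round 2: 0-01- 010--
PIs = {-1000, -1111, 0-01-, 01-11, 010--, 1-000, 1-111, 10-01, 1000-, 101-1, 11-00, 111-0, 1111-}
Coverage chart:
  m3: 0-01- ←essential
  m9: 010-- ←essential
  m10: 0-01-,010--
  m15: -1111,01-11
  m16: 1-000,1000-
  m17: 10-01,1000-
  m21: 10-01,101-1
  m23: 1-111,101-1
  m28: 11-00,111-0
  m30: 111-0,1111-
  m31: -1111,1-111,1111-
Essential: 0-01-, 010--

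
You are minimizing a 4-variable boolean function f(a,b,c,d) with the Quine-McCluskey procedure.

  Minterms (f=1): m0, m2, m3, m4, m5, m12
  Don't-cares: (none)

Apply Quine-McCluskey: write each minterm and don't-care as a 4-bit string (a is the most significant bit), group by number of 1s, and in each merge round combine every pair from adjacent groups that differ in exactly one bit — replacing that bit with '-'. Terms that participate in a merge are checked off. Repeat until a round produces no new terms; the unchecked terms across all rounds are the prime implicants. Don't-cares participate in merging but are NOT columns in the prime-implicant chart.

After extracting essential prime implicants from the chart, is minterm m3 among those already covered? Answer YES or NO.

YES

size-2^0 implicants → 0000(✓)  0010(✓)  0011(✓)  0100(✓)  0101(✓)  1100(✓)
size-2^1 implicants → -100  0-00  00-0  001-  010-
Unchecked terms (primes): -100, 0-00, 00-0, 001-, 010-
Minterm coverage:
  m0 ⊆ 0-00,00-0
  m2 ⊆ 00-0,001-
  m3 ⊆ 001- [E]
  m4 ⊆ -100,0-00,010-
  m5 ⊆ 010- [E]
  m12 ⊆ -100 [E]
E = {-100, 001-, 010-}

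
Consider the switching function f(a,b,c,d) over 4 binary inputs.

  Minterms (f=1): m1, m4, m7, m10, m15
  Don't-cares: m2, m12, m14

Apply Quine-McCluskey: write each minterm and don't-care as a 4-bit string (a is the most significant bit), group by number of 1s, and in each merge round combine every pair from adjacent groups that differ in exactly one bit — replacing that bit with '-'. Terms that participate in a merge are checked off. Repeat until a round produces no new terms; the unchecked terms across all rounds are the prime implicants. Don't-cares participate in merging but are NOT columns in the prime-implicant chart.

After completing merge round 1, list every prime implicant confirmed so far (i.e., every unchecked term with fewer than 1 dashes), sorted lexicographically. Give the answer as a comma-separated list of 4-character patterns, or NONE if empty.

0001

Round 0: 0001 0010✓ 0100✓ 0111✓ 1010✓ 1100✓ 1110✓ 1111✓
Round 1: -010 -100 -111 1-10 11-0 111-
PIs = {-010, -100, -111, 0001, 1-10, 11-0, 111-}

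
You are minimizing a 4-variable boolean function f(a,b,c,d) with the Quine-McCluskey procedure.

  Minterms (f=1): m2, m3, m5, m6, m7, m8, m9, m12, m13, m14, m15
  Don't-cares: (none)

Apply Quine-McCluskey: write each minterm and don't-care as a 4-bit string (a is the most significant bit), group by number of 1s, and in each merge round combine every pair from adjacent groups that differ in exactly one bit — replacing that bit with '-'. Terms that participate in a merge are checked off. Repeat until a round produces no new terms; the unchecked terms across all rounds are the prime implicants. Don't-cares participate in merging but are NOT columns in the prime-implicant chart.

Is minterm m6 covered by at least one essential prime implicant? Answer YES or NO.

YES

[col 0] 0010*, 0011*, 0101*, 0110*, 0111*, 1000*, 1001*, 1100*, 1101*, 1110*, 1111*
[col 1] -101*, -110*, -111*, 0-10*, 0-11*, 001-*, 01-1*, 011-*, 1-00*, 1-01*, 100-*, 11-0*, 11-1*, 110-*, 111-*
[col 2] -1-1, -11-, 0-1-, 1-0-, 11--
Prime implicants: -1-1, -11-, 0-1-, 1-0-, 11--
PI chart (minterm → PIs covering it):
  2 | 0-1-  (sole → essential)
  3 | 0-1-  (sole → essential)
  5 | -1-1  (sole → essential)
  6 | -11-,0-1-
  7 | -1-1,-11-,0-1-
  8 | 1-0-  (sole → essential)
  9 | 1-0-  (sole → essential)
  12 | 1-0-,11--
  13 | -1-1,1-0-,11--
  14 | -11-,11--
  15 | -1-1,-11-,11--
Essential prime implicants: -1-1, 0-1-, 1-0-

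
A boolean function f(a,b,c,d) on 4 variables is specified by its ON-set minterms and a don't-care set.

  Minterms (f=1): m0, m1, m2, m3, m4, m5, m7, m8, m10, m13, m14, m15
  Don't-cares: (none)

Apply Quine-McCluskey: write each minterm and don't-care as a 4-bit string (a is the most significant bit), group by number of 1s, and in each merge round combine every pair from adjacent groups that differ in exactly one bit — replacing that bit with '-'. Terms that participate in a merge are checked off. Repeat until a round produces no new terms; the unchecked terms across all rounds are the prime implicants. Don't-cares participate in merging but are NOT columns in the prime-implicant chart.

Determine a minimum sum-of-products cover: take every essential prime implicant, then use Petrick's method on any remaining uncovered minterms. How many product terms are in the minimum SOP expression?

Round 0: 0000✓ 0001✓ 0010✓ 0011✓ 0100✓ 0101✓ 0111✓ 1000✓ 1010✓ 1101✓ 1110✓ 1111✓
Round 1: -000✓ -010✓ -101✓ -111✓ 0-00✓ 0-01✓ 0-11✓ 00-0✓ 00-1✓ 000-✓ 001-✓ 01-1✓ 010-✓ 1-10 10-0✓ 11-1✓ 111-
Round 2: -0-0 -1-1 0--1 0-0- 00--
PIs = {-0-0, -1-1, 0--1, 0-0-, 00--, 1-10, 111-}
Coverage chart:
  m0: -0-0,0-0-,00--
  m1: 0--1,0-0-,00--
  m2: -0-0,00--
  m3: 0--1,00--
  m4: 0-0- ←essential
  m5: -1-1,0--1,0-0-
  m7: -1-1,0--1
  m8: -0-0 ←essential
  m10: -0-0,1-10
  m13: -1-1 ←essential
  m14: 1-10,111-
  m15: -1-1,111-
Essential: -0-0, -1-1, 0-0-
Petrick residual → 0--1, 1-10
Min cover (5 terms): b'd' + bd + a'd + a'c' + acd'

5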